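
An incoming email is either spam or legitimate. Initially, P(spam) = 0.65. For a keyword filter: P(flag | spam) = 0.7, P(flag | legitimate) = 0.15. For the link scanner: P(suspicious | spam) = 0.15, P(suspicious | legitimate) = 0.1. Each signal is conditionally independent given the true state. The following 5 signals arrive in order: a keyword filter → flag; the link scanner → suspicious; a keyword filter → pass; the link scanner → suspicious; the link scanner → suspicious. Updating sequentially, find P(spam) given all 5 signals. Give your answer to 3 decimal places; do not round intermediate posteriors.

0.912

Apply Bayes' rule sequentially, carrying P(spam) forward.
After a keyword filter='flag': P(spam) = 0.7·0.6500 / (0.7·0.6500 + 0.15·0.3500) ≈ 0.8966
After the link scanner='suspicious': P(spam) = 0.15·0.8966 / (0.15·0.8966 + 0.1·0.1034) ≈ 0.9286
After a keyword filter='pass': P(spam) = 0.3·0.9286 / (0.3·0.9286 + 0.85·0.0714) ≈ 0.8211
After the link scanner='suspicious': P(spam) = 0.15·0.8211 / (0.15·0.8211 + 0.1·0.1789) ≈ 0.8731
After the link scanner='suspicious': P(spam) = 0.15·0.8731 / (0.15·0.8731 + 0.1·0.1269) ≈ 0.9117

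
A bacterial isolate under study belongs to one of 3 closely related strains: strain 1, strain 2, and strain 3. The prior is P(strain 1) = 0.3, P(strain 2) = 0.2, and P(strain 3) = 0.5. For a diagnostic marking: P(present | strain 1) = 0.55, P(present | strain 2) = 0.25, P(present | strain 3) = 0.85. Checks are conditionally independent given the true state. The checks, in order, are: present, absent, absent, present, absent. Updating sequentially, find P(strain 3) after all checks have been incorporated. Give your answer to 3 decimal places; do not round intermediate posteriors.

0.083

After 'present': normaliser = 0.55·0.3000 + 0.25·0.2000 + 0.85·0.5000; P(strain 1) ≈ 0.2578, P(strain 2) ≈ 0.0781, P(strain 3) ≈ 0.6641
After 'absent': normaliser = 0.45·0.2578 + 0.75·0.0781 + 0.15·0.6641; P(strain 1) ≈ 0.4231, P(strain 2) ≈ 0.2137, P(strain 3) ≈ 0.3632
After 'absent': normaliser = 0.45·0.4231 + 0.75·0.2137 + 0.15·0.3632; P(strain 1) ≈ 0.4699, P(strain 2) ≈ 0.3956, P(strain 3) ≈ 0.1345
After 'present': normaliser = 0.55·0.4699 + 0.25·0.3956 + 0.85·0.1345; P(strain 1) ≈ 0.5480, P(strain 2) ≈ 0.2097, P(strain 3) ≈ 0.2424
After 'absent': normaliser = 0.45·0.5480 + 0.75·0.2097 + 0.15·0.2424; P(strain 1) ≈ 0.5602, P(strain 2) ≈ 0.3572, P(strain 3) ≈ 0.0826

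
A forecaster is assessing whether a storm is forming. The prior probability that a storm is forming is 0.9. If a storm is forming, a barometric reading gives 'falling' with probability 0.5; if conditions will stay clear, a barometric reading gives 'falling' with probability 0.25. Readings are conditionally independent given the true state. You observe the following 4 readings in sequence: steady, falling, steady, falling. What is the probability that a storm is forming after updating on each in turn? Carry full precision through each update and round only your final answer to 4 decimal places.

After 'steady': P(storm) = 0.5·0.9000 / (0.5·0.9000 + 0.75·0.1000) ≈ 0.8571
After 'falling': P(storm) = 0.5·0.8571 / (0.5·0.8571 + 0.25·0.1429) ≈ 0.9231
After 'steady': P(storm) = 0.5·0.9231 / (0.5·0.9231 + 0.75·0.0769) ≈ 0.8889
After 'falling': P(storm) = 0.5·0.8889 / (0.5·0.8889 + 0.25·0.1111) ≈ 0.9412

0.9412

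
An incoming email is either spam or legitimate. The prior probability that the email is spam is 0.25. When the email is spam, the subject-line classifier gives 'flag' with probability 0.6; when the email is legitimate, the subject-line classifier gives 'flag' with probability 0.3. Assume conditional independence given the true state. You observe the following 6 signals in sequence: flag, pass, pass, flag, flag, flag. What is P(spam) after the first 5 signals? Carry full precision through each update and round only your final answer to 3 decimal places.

0.465

After 'flag': P(spam) = 0.6·0.2500 / (0.6·0.2500 + 0.3·0.7500) ≈ 0.4000
After 'pass': P(spam) = 0.4·0.4000 / (0.4·0.4000 + 0.7·0.6000) ≈ 0.2759
After 'pass': P(spam) = 0.4·0.2759 / (0.4·0.2759 + 0.7·0.7241) ≈ 0.1788
After 'flag': P(spam) = 0.6·0.1788 / (0.6·0.1788 + 0.3·0.8212) ≈ 0.3033
After 'flag': P(spam) = 0.6·0.3033 / (0.6·0.3033 + 0.3·0.6967) ≈ 0.4655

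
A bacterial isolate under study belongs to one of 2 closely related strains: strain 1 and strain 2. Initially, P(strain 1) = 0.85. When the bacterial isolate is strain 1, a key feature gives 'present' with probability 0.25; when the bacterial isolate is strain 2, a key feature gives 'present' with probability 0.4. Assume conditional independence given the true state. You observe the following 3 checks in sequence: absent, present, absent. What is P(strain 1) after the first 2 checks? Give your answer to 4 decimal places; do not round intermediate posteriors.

0.8157

After 'absent': P(strain 1) = 0.75·0.8500 / (0.75·0.8500 + 0.6·0.1500) ≈ 0.8763
After 'present': P(strain 1) = 0.25·0.8763 / (0.25·0.8763 + 0.4·0.1237) ≈ 0.8157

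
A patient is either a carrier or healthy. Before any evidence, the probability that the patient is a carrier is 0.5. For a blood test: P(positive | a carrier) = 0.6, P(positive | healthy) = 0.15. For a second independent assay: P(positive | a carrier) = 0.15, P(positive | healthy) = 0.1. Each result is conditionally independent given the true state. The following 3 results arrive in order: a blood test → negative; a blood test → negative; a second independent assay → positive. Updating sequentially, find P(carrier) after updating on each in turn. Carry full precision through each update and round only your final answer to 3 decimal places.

Apply Bayes' rule sequentially, carrying P(carrier) forward.
After a blood test='negative': P(carrier) = 0.4·0.5000 / (0.4·0.5000 + 0.85·0.5000) ≈ 0.3200
After a blood test='negative': P(carrier) = 0.4·0.3200 / (0.4·0.3200 + 0.85·0.6800) ≈ 0.1813
After a second independent assay='positive': P(carrier) = 0.15·0.1813 / (0.15·0.1813 + 0.1·0.8187) ≈ 0.2494

0.249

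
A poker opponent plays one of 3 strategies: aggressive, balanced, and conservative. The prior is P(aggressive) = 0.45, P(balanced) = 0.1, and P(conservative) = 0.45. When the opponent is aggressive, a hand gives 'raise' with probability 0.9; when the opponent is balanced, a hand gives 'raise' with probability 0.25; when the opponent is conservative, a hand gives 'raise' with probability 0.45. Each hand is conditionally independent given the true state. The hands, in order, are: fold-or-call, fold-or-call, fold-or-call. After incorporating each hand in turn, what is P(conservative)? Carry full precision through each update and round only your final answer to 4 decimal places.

0.6371

Each posterior becomes the prior for the next update.
After 'fold-or-call': normaliser = 0.1·0.4500 + 0.75·0.1000 + 0.55·0.4500; P(aggressive) ≈ 0.1224, P(balanced) ≈ 0.2041, P(conservative) ≈ 0.6735
After 'fold-or-call': normaliser = 0.1·0.1224 + 0.75·0.2041 + 0.55·0.6735; P(aggressive) ≈ 0.0229, P(balanced) ≈ 0.2857, P(conservative) ≈ 0.6914
After 'fold-or-call': normaliser = 0.1·0.0229 + 0.75·0.2857 + 0.55·0.6914; P(aggressive) ≈ 0.0038, P(balanced) ≈ 0.3590, P(conservative) ≈ 0.6371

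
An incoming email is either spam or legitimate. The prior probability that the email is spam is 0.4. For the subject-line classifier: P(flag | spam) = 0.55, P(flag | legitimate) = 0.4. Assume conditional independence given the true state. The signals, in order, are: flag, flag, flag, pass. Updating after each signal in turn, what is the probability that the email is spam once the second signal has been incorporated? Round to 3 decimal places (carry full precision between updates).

0.558

After 'flag': P(spam) = 0.55·0.4000 / (0.55·0.4000 + 0.4·0.6000) ≈ 0.4783
After 'flag': P(spam) = 0.55·0.4783 / (0.55·0.4783 + 0.4·0.5217) ≈ 0.5576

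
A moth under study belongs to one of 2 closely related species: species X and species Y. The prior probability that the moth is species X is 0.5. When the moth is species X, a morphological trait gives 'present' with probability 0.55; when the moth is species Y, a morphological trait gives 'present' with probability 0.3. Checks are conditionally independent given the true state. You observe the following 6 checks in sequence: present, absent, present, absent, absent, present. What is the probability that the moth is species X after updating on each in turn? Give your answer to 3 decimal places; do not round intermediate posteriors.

After 'present': P(species X) = 0.55·0.5000 / (0.55·0.5000 + 0.3·0.5000) ≈ 0.6471
After 'absent': P(species X) = 0.45·0.6471 / (0.45·0.6471 + 0.7·0.3529) ≈ 0.5410
After 'present': P(species X) = 0.55·0.5410 / (0.55·0.5410 + 0.3·0.4590) ≈ 0.6836
After 'absent': P(species X) = 0.45·0.6836 / (0.45·0.6836 + 0.7·0.3164) ≈ 0.5814
After 'absent': P(species X) = 0.45·0.5814 / (0.45·0.5814 + 0.7·0.4186) ≈ 0.4717
After 'present': P(species X) = 0.55·0.4717 / (0.55·0.4717 + 0.3·0.5283) ≈ 0.6208

0.621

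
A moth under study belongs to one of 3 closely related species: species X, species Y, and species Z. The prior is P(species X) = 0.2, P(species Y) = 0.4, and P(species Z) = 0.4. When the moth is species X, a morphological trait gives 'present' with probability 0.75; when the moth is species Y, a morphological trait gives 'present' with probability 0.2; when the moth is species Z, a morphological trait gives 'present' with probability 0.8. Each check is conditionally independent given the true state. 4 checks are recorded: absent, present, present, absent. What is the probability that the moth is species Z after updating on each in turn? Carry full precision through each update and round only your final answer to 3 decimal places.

0.372

After 'absent': normaliser = 0.25·0.2000 + 0.8·0.4000 + 0.2·0.4000; P(species X) ≈ 0.1111, P(species Y) ≈ 0.7111, P(species Z) ≈ 0.1778
After 'present': normaliser = 0.75·0.1111 + 0.2·0.7111 + 0.8·0.1778; P(species X) ≈ 0.2266, P(species Y) ≈ 0.3867, P(species Z) ≈ 0.3867
After 'present': normaliser = 0.75·0.2266 + 0.2·0.3867 + 0.8·0.3867; P(species X) ≈ 0.3053, P(species Y) ≈ 0.1389, P(species Z) ≈ 0.5558
After 'absent': normaliser = 0.25·0.3053 + 0.8·0.1389 + 0.2·0.5558; P(species X) ≈ 0.2556, P(species Y) ≈ 0.3722, P(species Z) ≈ 0.3722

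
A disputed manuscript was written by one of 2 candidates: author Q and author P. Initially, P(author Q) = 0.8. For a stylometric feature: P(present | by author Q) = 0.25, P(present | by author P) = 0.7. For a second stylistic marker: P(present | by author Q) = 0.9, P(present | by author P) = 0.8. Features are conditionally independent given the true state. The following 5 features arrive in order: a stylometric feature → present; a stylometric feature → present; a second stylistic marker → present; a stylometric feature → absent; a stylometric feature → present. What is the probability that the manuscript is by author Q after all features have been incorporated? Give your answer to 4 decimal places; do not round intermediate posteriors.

0.3388

After a stylometric feature='present': P(author Q) = 0.25·0.8000 / (0.25·0.8000 + 0.7·0.2000) ≈ 0.5882
After a stylometric feature='present': P(author Q) = 0.25·0.5882 / (0.25·0.5882 + 0.7·0.4118) ≈ 0.3378
After a second stylistic marker='present': P(author Q) = 0.9·0.3378 / (0.9·0.3378 + 0.8·0.6622) ≈ 0.3647
After a stylometric feature='absent': P(author Q) = 0.75·0.3647 / (0.75·0.3647 + 0.3·0.6353) ≈ 0.5893
After a stylometric feature='present': P(author Q) = 0.25·0.5893 / (0.25·0.5893 + 0.7·0.4107) ≈ 0.3388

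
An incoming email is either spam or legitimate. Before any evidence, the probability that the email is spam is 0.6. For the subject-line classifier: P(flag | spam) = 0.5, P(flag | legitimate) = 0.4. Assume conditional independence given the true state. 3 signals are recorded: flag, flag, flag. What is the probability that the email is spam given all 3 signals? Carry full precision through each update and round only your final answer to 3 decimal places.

0.746

Apply Bayes' rule sequentially, carrying P(spam) forward.
After 'flag': P(spam) = 0.5·0.6000 / (0.5·0.6000 + 0.4·0.4000) ≈ 0.6522
After 'flag': P(spam) = 0.5·0.6522 / (0.5·0.6522 + 0.4·0.3478) ≈ 0.7009
After 'flag': P(spam) = 0.5·0.7009 / (0.5·0.7009 + 0.4·0.2991) ≈ 0.7455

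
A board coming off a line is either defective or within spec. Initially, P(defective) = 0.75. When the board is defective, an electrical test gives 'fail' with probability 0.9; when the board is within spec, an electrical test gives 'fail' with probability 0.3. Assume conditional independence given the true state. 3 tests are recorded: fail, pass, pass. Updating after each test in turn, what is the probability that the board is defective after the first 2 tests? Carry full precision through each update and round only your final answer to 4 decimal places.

0.5625

Each posterior becomes the prior for the next update.
After 'fail': P(defective) = 0.9·0.7500 / (0.9·0.7500 + 0.3·0.2500) ≈ 0.9000
After 'pass': P(defective) = 0.1·0.9000 / (0.1·0.9000 + 0.7·0.1000) ≈ 0.5625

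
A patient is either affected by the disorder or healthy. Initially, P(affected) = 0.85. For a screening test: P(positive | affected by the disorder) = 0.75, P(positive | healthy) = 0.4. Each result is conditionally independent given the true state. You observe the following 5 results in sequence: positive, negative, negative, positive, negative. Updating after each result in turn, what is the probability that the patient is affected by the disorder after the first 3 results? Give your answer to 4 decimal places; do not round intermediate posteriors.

After 'positive': P(affected) = 0.75·0.8500 / (0.75·0.8500 + 0.4·0.1500) ≈ 0.9140
After 'negative': P(affected) = 0.25·0.9140 / (0.25·0.9140 + 0.6·0.0860) ≈ 0.8157
After 'negative': P(affected) = 0.25·0.8157 / (0.25·0.8157 + 0.6·0.1843) ≈ 0.6485

0.6485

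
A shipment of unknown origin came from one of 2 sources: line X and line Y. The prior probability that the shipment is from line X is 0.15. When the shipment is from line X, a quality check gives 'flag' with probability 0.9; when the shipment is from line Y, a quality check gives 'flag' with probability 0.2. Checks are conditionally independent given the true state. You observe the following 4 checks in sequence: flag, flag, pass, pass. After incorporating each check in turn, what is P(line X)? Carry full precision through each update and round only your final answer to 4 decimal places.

Apply Bayes' rule sequentially, carrying P(line X) forward.
After 'flag': P(line X) = 0.9·0.1500 / (0.9·0.1500 + 0.2·0.8500) ≈ 0.4426
After 'flag': P(line X) = 0.9·0.4426 / (0.9·0.4426 + 0.2·0.5574) ≈ 0.7814
After 'pass': P(line X) = 0.1·0.7814 / (0.1·0.7814 + 0.8·0.2186) ≈ 0.3088
After 'pass': P(line X) = 0.1·0.3088 / (0.1·0.3088 + 0.8·0.6912) ≈ 0.0529

0.0529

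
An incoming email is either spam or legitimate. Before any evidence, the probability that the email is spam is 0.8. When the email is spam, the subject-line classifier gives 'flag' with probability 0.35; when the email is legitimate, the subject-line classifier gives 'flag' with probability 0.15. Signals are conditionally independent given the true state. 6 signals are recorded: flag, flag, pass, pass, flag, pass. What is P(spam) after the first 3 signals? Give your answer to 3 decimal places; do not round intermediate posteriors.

0.943

Apply Bayes' rule sequentially, carrying P(spam) forward.
After 'flag': P(spam) = 0.35·0.8000 / (0.35·0.8000 + 0.15·0.2000) ≈ 0.9032
After 'flag': P(spam) = 0.35·0.9032 / (0.35·0.9032 + 0.15·0.0968) ≈ 0.9561
After 'pass': P(spam) = 0.65·0.9561 / (0.65·0.9561 + 0.85·0.0439) ≈ 0.9434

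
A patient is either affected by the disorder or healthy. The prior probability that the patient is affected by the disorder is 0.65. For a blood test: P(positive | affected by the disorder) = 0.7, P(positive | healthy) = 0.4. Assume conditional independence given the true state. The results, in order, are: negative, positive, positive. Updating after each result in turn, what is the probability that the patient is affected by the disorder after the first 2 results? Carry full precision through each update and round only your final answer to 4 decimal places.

After 'negative': P(affected) = 0.3·0.6500 / (0.3·0.6500 + 0.6·0.3500) ≈ 0.4815
After 'positive': P(affected) = 0.7·0.4815 / (0.7·0.4815 + 0.4·0.5185) ≈ 0.6190

0.6190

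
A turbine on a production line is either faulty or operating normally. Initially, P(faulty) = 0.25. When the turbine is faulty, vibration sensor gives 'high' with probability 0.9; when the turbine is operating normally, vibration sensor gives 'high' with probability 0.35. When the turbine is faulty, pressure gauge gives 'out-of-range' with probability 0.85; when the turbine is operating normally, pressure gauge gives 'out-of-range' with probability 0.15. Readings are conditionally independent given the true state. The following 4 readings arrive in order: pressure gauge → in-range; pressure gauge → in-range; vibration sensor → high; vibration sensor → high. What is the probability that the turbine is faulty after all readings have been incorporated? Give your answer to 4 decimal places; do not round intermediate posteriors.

Each posterior becomes the prior for the next update.
After pressure gauge='in-range': P(faulty) = 0.15·0.2500 / (0.15·0.2500 + 0.85·0.7500) ≈ 0.0556
After pressure gauge='in-range': P(faulty) = 0.15·0.0556 / (0.15·0.0556 + 0.85·0.9444) ≈ 0.0103
After vibration sensor='high': P(faulty) = 0.9·0.0103 / (0.9·0.0103 + 0.35·0.9897) ≈ 0.0260
After vibration sensor='high': P(faulty) = 0.9·0.0260 / (0.9·0.0260 + 0.35·0.9740) ≈ 0.0642

0.0642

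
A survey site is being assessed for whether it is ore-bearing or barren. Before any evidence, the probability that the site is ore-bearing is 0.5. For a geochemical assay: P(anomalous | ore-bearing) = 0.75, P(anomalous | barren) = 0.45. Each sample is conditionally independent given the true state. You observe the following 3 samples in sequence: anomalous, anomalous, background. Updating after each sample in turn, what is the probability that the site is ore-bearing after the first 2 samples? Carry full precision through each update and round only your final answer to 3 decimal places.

0.735

Apply Bayes' rule sequentially, carrying P(ore) forward.
After 'anomalous': P(ore) = 0.75·0.5000 / (0.75·0.5000 + 0.45·0.5000) ≈ 0.6250
After 'anomalous': P(ore) = 0.75·0.6250 / (0.75·0.6250 + 0.45·0.3750) ≈ 0.7353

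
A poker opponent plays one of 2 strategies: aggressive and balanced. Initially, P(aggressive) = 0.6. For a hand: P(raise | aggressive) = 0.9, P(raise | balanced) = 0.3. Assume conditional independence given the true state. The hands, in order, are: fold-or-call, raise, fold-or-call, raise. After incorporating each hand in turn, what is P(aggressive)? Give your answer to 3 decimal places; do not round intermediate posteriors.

After 'fold-or-call': P(aggressive) = 0.1·0.6000 / (0.1·0.6000 + 0.7·0.4000) ≈ 0.1765
After 'raise': P(aggressive) = 0.9·0.1765 / (0.9·0.1765 + 0.3·0.8235) ≈ 0.3913
After 'fold-or-call': P(aggressive) = 0.1·0.3913 / (0.1·0.3913 + 0.7·0.6087) ≈ 0.0841
After 'raise': P(aggressive) = 0.9·0.0841 / (0.9·0.0841 + 0.3·0.9159) ≈ 0.2160

0.216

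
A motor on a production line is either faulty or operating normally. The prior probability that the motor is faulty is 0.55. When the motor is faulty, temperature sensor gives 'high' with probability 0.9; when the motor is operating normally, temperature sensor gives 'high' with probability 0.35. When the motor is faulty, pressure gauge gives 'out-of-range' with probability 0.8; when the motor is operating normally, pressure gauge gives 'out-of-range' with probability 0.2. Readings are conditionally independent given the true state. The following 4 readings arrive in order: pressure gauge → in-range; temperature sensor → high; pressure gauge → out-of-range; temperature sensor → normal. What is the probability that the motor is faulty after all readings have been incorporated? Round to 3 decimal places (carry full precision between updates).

0.326

After pressure gauge='in-range': P(faulty) = 0.2·0.5500 / (0.2·0.5500 + 0.8·0.4500) ≈ 0.2340
After temperature sensor='high': P(faulty) = 0.9·0.2340 / (0.9·0.2340 + 0.35·0.7660) ≈ 0.4400
After pressure gauge='out-of-range': P(faulty) = 0.8·0.4400 / (0.8·0.4400 + 0.2·0.5600) ≈ 0.7586
After temperature sensor='normal': P(faulty) = 0.1·0.7586 / (0.1·0.7586 + 0.65·0.2414) ≈ 0.3259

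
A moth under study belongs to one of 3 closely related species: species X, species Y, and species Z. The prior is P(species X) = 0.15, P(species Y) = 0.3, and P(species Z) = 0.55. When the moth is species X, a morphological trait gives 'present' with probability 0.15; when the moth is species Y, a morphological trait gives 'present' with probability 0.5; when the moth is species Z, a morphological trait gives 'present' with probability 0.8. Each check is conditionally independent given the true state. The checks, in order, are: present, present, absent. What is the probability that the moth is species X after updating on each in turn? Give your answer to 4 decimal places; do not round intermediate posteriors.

0.0259

After 'present': normaliser = 0.15·0.1500 + 0.5·0.3000 + 0.8·0.5500; P(species X) ≈ 0.0367, P(species Y) ≈ 0.2449, P(species Z) ≈ 0.7184
After 'present': normaliser = 0.15·0.0367 + 0.5·0.2449 + 0.8·0.7184; P(species X) ≈ 0.0078, P(species Y) ≈ 0.1743, P(species Z) ≈ 0.8179
After 'absent': normaliser = 0.85·0.0078 + 0.5·0.1743 + 0.2·0.8179; P(species X) ≈ 0.0259, P(species Y) ≈ 0.3385, P(species Z) ≈ 0.6356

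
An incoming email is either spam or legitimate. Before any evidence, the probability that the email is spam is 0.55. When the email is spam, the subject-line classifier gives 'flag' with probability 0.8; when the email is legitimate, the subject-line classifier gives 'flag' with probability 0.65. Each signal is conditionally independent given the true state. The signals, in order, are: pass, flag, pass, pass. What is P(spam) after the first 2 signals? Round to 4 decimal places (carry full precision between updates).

0.4622

After 'pass': P(spam) = 0.2·0.5500 / (0.2·0.5500 + 0.35·0.4500) ≈ 0.4112
After 'flag': P(spam) = 0.8·0.4112 / (0.8·0.4112 + 0.65·0.5888) ≈ 0.4622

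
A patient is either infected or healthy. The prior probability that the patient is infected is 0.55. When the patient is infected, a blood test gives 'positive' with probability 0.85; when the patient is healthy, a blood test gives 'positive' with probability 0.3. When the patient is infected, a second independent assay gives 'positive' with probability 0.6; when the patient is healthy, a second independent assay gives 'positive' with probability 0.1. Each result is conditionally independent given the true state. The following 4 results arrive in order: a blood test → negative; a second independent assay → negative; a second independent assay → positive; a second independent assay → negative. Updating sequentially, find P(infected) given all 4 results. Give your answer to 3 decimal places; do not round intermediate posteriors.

Each posterior becomes the prior for the next update.
After a blood test='negative': P(infected) = 0.15·0.5500 / (0.15·0.5500 + 0.7·0.4500) ≈ 0.2075
After a second independent assay='negative': P(infected) = 0.4·0.2075 / (0.4·0.2075 + 0.9·0.7925) ≈ 0.1043
After a second independent assay='positive': P(infected) = 0.6·0.1043 / (0.6·0.1043 + 0.1·0.8957) ≈ 0.4112
After a second independent assay='negative': P(infected) = 0.4·0.4112 / (0.4·0.4112 + 0.9·0.5888) ≈ 0.2369

0.237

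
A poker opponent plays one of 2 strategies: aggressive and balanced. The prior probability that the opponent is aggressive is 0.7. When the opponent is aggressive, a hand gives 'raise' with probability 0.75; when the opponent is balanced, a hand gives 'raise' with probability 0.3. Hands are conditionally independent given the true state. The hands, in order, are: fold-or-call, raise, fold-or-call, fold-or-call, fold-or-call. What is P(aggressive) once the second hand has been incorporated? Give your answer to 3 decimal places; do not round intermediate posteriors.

After 'fold-or-call': P(aggressive) = 0.25·0.7000 / (0.25·0.7000 + 0.7·0.3000) ≈ 0.4545
After 'raise': P(aggressive) = 0.75·0.4545 / (0.75·0.4545 + 0.3·0.5455) ≈ 0.6757

0.676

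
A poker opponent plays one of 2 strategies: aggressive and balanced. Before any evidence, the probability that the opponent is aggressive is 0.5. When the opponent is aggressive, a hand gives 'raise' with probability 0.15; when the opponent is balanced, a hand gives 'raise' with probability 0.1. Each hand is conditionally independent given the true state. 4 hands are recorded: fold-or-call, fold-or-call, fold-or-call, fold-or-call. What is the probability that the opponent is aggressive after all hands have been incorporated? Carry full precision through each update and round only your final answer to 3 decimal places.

0.443

After 'fold-or-call': P(aggressive) = 0.85·0.5000 / (0.85·0.5000 + 0.9·0.5000) ≈ 0.4857
After 'fold-or-call': P(aggressive) = 0.85·0.4857 / (0.85·0.4857 + 0.9·0.5143) ≈ 0.4715
After 'fold-or-call': P(aggressive) = 0.85·0.4715 / (0.85·0.4715 + 0.9·0.5285) ≈ 0.4572
After 'fold-or-call': P(aggressive) = 0.85·0.4572 / (0.85·0.4572 + 0.9·0.5428) ≈ 0.4431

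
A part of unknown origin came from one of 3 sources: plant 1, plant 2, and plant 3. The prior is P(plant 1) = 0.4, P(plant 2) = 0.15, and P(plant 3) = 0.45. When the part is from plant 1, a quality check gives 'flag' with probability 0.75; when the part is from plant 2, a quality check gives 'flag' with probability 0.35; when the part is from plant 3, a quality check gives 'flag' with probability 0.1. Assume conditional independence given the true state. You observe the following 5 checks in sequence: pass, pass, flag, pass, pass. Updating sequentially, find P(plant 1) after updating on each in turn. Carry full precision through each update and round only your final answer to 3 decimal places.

0.029

Apply Bayes' rule sequentially, carrying P(plant 1) forward.
After 'pass': normaliser = 0.25·0.4000 + 0.65·0.1500 + 0.9·0.4500; P(plant 1) ≈ 0.1660, P(plant 2) ≈ 0.1618, P(plant 3) ≈ 0.6722
After 'pass': normaliser = 0.25·0.1660 + 0.65·0.1618 + 0.9·0.6722; P(plant 1) ≈ 0.0552, P(plant 2) ≈ 0.1399, P(plant 3) ≈ 0.8049
After 'flag': normaliser = 0.75·0.0552 + 0.35·0.1399 + 0.1·0.8049; P(plant 1) ≈ 0.2423, P(plant 2) ≈ 0.2866, P(plant 3) ≈ 0.4710
After 'pass': normaliser = 0.25·0.2423 + 0.65·0.2866 + 0.9·0.4710; P(plant 1) ≈ 0.0903, P(plant 2) ≈ 0.2777, P(plant 3) ≈ 0.6320
After 'pass': normaliser = 0.25·0.0903 + 0.65·0.2777 + 0.9·0.6320; P(plant 1) ≈ 0.0292, P(plant 2) ≈ 0.2339, P(plant 3) ≈ 0.7369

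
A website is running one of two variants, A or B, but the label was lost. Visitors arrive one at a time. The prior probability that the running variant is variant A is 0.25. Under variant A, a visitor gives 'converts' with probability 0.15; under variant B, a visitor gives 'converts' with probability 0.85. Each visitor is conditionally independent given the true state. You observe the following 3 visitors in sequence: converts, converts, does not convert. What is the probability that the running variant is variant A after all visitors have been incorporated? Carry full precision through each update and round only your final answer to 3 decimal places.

After 'converts': P(A) = 0.15·0.2500 / (0.15·0.2500 + 0.85·0.7500) ≈ 0.0556
After 'converts': P(A) = 0.15·0.0556 / (0.15·0.0556 + 0.85·0.9444) ≈ 0.0103
After 'does not convert': P(A) = 0.85·0.0103 / (0.85·0.0103 + 0.15·0.9897) ≈ 0.0556

0.056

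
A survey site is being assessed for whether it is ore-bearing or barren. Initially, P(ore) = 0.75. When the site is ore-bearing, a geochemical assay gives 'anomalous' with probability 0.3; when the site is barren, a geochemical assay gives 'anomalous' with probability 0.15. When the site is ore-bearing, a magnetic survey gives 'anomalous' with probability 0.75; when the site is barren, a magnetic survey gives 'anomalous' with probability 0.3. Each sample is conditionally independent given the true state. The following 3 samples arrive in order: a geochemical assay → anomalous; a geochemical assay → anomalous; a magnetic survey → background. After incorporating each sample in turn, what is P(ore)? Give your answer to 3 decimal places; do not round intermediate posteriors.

Apply Bayes' rule sequentially, carrying P(ore) forward.
After a geochemical assay='anomalous': P(ore) = 0.3·0.7500 / (0.3·0.7500 + 0.15·0.2500) ≈ 0.8571
After a geochemical assay='anomalous': P(ore) = 0.3·0.8571 / (0.3·0.8571 + 0.15·0.1429) ≈ 0.9231
After a magnetic survey='background': P(ore) = 0.25·0.9231 / (0.25·0.9231 + 0.7·0.0769) ≈ 0.8108

0.811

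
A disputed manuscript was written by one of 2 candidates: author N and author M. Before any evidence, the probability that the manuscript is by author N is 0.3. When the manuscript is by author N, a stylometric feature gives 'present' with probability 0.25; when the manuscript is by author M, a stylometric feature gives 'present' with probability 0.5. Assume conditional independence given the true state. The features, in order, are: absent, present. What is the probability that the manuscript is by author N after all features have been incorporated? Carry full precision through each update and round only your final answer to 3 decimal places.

After 'absent': P(author N) = 0.75·0.3000 / (0.75·0.3000 + 0.5·0.7000) ≈ 0.3913
After 'present': P(author N) = 0.25·0.3913 / (0.25·0.3913 + 0.5·0.6087) ≈ 0.2432

0.243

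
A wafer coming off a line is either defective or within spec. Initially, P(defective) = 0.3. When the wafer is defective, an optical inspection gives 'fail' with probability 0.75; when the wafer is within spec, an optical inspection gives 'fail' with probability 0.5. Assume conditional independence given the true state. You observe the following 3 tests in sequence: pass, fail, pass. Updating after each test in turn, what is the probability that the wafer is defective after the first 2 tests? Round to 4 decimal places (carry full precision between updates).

0.2432

After 'pass': P(defective) = 0.25·0.3000 / (0.25·0.3000 + 0.5·0.7000) ≈ 0.1765
After 'fail': P(defective) = 0.75·0.1765 / (0.75·0.1765 + 0.5·0.8235) ≈ 0.2432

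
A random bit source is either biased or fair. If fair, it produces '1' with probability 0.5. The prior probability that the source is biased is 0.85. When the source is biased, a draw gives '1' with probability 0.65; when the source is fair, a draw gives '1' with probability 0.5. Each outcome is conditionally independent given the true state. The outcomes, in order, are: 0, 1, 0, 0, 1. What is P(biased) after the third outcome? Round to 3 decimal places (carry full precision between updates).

Each posterior becomes the prior for the next update.
After '0': P(biased) = 0.35·0.8500 / (0.35·0.8500 + 0.5·0.1500) ≈ 0.7987
After '1': P(biased) = 0.65·0.7987 / (0.65·0.7987 + 0.5·0.2013) ≈ 0.8376
After '0': P(biased) = 0.35·0.8376 / (0.35·0.8376 + 0.5·0.1624) ≈ 0.7831

0.783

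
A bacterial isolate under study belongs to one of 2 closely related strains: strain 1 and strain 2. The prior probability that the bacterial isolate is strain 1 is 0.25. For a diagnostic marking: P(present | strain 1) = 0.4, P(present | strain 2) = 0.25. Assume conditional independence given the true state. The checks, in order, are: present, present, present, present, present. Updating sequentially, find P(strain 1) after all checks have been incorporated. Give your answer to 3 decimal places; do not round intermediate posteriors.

0.778

After 'present': P(strain 1) = 0.4·0.2500 / (0.4·0.2500 + 0.25·0.7500) ≈ 0.3478
After 'present': P(strain 1) = 0.4·0.3478 / (0.4·0.3478 + 0.25·0.6522) ≈ 0.4604
After 'present': P(strain 1) = 0.4·0.4604 / (0.4·0.4604 + 0.25·0.5396) ≈ 0.5772
After 'present': P(strain 1) = 0.4·0.5772 / (0.4·0.5772 + 0.25·0.4228) ≈ 0.6860
After 'present': P(strain 1) = 0.4·0.6860 / (0.4·0.6860 + 0.25·0.3140) ≈ 0.7775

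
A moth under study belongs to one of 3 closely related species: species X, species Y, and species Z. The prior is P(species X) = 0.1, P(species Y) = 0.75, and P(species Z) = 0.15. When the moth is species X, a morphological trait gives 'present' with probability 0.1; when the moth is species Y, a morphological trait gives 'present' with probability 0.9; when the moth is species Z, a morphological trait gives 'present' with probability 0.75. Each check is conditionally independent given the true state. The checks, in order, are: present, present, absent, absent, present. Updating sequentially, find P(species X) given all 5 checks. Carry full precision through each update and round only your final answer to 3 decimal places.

0.009

After 'present': normaliser = 0.1·0.1000 + 0.9·0.7500 + 0.75·0.1500; P(species X) ≈ 0.0125, P(species Y) ≈ 0.8464, P(species Z) ≈ 0.1411
After 'present': normaliser = 0.1·0.0125 + 0.9·0.8464 + 0.75·0.1411; P(species X) ≈ 0.0014, P(species Y) ≈ 0.8768, P(species Z) ≈ 0.1218
After 'absent': normaliser = 0.9·0.0014 + 0.1·0.8768 + 0.25·0.1218; P(species X) ≈ 0.0109, P(species Y) ≈ 0.7342, P(species Z) ≈ 0.2549
After 'absent': normaliser = 0.9·0.0109 + 0.1·0.7342 + 0.25·0.2549; P(species X) ≈ 0.0666, P(species Y) ≈ 0.4997, P(species Z) ≈ 0.4337
After 'present': normaliser = 0.1·0.0666 + 0.9·0.4997 + 0.75·0.4337; P(species X) ≈ 0.0085, P(species Y) ≈ 0.5753, P(species Z) ≈ 0.4162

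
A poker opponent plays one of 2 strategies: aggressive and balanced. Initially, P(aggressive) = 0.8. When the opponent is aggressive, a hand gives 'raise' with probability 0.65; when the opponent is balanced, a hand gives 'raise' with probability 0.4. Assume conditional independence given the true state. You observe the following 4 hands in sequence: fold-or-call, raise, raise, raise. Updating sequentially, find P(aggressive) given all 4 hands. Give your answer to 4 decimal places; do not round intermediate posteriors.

After 'fold-or-call': P(aggressive) = 0.35·0.8000 / (0.35·0.8000 + 0.6·0.2000) ≈ 0.7000
After 'raise': P(aggressive) = 0.65·0.7000 / (0.65·0.7000 + 0.4·0.3000) ≈ 0.7913
After 'raise': P(aggressive) = 0.65·0.7913 / (0.65·0.7913 + 0.4·0.2087) ≈ 0.8604
After 'raise': P(aggressive) = 0.65·0.8604 / (0.65·0.8604 + 0.4·0.1396) ≈ 0.9092

0.9092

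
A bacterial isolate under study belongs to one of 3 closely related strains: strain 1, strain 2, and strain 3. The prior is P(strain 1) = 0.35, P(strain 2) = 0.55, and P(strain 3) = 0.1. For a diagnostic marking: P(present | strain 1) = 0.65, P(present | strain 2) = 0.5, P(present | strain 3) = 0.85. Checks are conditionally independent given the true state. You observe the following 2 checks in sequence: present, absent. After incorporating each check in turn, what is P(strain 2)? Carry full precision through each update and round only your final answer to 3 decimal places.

After 'present': normaliser = 0.65·0.3500 + 0.5·0.5500 + 0.85·0.1000; P(strain 1) ≈ 0.3872, P(strain 2) ≈ 0.4681, P(strain 3) ≈ 0.1447
After 'absent': normaliser = 0.35·0.3872 + 0.5·0.4681 + 0.15·0.1447; P(strain 1) ≈ 0.3464, P(strain 2) ≈ 0.5982, P(strain 3) ≈ 0.0555

0.598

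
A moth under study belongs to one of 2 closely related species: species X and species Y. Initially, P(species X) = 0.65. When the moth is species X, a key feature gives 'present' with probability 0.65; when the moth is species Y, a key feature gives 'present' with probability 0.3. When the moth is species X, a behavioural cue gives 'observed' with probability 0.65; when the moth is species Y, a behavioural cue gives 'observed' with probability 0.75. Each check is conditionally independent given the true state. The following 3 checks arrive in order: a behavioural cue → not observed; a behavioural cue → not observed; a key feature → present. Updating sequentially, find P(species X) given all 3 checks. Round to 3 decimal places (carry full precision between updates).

0.887

After a behavioural cue='not observed': P(species X) = 0.35·0.6500 / (0.35·0.6500 + 0.25·0.3500) ≈ 0.7222
After a behavioural cue='not observed': P(species X) = 0.35·0.7222 / (0.35·0.7222 + 0.25·0.2778) ≈ 0.7845
After a key feature='present': P(species X) = 0.65·0.7845 / (0.65·0.7845 + 0.3·0.2155) ≈ 0.8875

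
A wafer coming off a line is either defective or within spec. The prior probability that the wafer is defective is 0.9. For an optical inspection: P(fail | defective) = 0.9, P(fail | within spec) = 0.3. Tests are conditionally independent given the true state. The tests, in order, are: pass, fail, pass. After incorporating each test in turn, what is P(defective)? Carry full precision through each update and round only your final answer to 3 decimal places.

0.355

After 'pass': P(defective) = 0.1·0.9000 / (0.1·0.9000 + 0.7·0.1000) ≈ 0.5625
After 'fail': P(defective) = 0.9·0.5625 / (0.9·0.5625 + 0.3·0.4375) ≈ 0.7941
After 'pass': P(defective) = 0.1·0.7941 / (0.1·0.7941 + 0.7·0.2059) ≈ 0.3553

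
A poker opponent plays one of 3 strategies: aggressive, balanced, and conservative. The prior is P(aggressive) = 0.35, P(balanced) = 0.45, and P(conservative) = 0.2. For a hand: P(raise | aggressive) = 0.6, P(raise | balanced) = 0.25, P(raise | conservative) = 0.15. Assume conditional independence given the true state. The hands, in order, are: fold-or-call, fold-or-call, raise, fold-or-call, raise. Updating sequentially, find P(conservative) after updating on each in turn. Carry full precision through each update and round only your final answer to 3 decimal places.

After 'fold-or-call': normaliser = 0.4·0.3500 + 0.75·0.4500 + 0.85·0.2000; P(aggressive) ≈ 0.2162, P(balanced) ≈ 0.5212, P(conservative) ≈ 0.2625
After 'fold-or-call': normaliser = 0.4·0.2162 + 0.75·0.5212 + 0.85·0.2625; P(aggressive) ≈ 0.1234, P(balanced) ≈ 0.5580, P(conservative) ≈ 0.3185
After 'raise': normaliser = 0.6·0.1234 + 0.25·0.5580 + 0.15·0.3185; P(aggressive) ≈ 0.2834, P(balanced) ≈ 0.5338, P(conservative) ≈ 0.1828
After 'fold-or-call': normaliser = 0.4·0.2834 + 0.75·0.5338 + 0.85·0.1828; P(aggressive) ≈ 0.1694, P(balanced) ≈ 0.5983, P(conservative) ≈ 0.2323
After 'raise': normaliser = 0.6·0.1694 + 0.25·0.5983 + 0.15·0.2323; P(aggressive) ≈ 0.3554, P(balanced) ≈ 0.5229, P(conservative) ≈ 0.1218

0.122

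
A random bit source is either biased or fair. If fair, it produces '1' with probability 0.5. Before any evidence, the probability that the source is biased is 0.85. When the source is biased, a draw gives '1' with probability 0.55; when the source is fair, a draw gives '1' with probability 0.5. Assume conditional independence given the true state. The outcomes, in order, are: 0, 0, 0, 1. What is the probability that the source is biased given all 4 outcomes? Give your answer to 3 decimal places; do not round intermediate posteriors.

0.820

Apply Bayes' rule sequentially, carrying P(biased) forward.
After '0': P(biased) = 0.45·0.8500 / (0.45·0.8500 + 0.5·0.1500) ≈ 0.8361
After '0': P(biased) = 0.45·0.8361 / (0.45·0.8361 + 0.5·0.1639) ≈ 0.8211
After '0': P(biased) = 0.45·0.8211 / (0.45·0.8211 + 0.5·0.1789) ≈ 0.8051
After '1': P(biased) = 0.55·0.8051 / (0.55·0.8051 + 0.5·0.1949) ≈ 0.8196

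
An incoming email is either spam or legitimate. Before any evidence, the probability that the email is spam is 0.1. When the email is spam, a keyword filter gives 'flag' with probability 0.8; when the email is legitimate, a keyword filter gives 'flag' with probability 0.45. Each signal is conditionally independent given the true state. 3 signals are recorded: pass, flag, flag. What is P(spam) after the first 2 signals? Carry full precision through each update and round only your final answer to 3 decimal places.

0.067

After 'pass': P(spam) = 0.2·0.1000 / (0.2·0.1000 + 0.55·0.9000) ≈ 0.0388
After 'flag': P(spam) = 0.8·0.0388 / (0.8·0.0388 + 0.45·0.9612) ≈ 0.0670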